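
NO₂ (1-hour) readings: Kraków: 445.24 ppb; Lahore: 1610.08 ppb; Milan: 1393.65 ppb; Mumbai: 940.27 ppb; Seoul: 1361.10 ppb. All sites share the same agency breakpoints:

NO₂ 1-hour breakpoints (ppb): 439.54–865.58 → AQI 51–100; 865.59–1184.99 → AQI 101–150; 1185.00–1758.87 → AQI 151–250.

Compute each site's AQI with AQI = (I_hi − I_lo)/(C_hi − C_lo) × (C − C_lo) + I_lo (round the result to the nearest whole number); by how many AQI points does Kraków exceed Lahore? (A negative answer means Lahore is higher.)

Kraków 445.24: bracket 439.54–865.58 → index 51–100; slope 49/426.04, offset 5.70.
AQI = 51 + 49/426.04·5.70 ≈ 51.66 ⇒ 52.
Lahore: 1610.08 lies in 1185.00–1758.87, so I_lo=151, I_hi=250, C_lo=1185.00, C_hi=1758.87.
(250−151)/(1758.87−1185.00) × (1610.08−1185.00) + 151 = 99/573.87 × 425.08 + 151 ≈ 224.33 → 224.
Milan: 1393.65 ∈ [1185.00, 1758.87] ↔ index [151, 250].
151 + (1393.65−1185.00)·(250−151)/(1758.87−1185.00) = 151 + 208.65·99/573.87 ≈ 186.99, so AQI = 187.
Mumbai: row 865.59–1184.99 (AQI 101–150). (150−101)·(940.27−865.59)/(1184.99−865.59) + 101 = 49·74.68/319.40 + 101 ≈ 112.46 → 112.
Seoul 1361.10: bracket 1185.00–1758.87 → index 151–250; slope 99/573.87, offset 176.10.
AQI = 151 + 99/573.87·176.10 ≈ 181.38 ⇒ 181.
AQIs: Kraków=52, Lahore=224, Milan=187, Mumbai=112, Seoul=181. Kraków (52) − Lahore (224) = -172.

-172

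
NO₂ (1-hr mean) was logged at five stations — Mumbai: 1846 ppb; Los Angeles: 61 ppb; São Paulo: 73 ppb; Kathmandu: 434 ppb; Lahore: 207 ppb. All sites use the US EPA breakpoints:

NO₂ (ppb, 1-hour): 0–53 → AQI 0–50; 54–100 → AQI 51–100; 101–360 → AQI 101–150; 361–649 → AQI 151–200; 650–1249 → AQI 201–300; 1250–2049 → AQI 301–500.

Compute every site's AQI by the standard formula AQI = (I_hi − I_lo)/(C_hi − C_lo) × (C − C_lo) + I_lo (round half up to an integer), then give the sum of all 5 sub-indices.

Mumbai: 1846 lies in 1250–2049, so I_lo=301, I_hi=500, C_lo=1250, C_hi=2049.
(500−301)/(2049−1250) × (1846−1250) + 301 = 199/799 × 596 + 301 ≈ 449.44 → 449.
Los Angeles: row 54–100 (AQI 51–100). (100−51)·(61−54)/(100−54) + 51 = 49·7/46 + 51 ≈ 58.46 → 58.
São Paulo: row 54–100 (AQI 51–100). (100−51)·(73−54)/(100−54) + 51 = 49·19/46 + 51 ≈ 71.24 → 71.
Kathmandu: row 361–649 (AQI 151–200). (200−151)·(434−361)/(649−361) + 151 = 49·73/288 + 151 ≈ 163.42 → 163.
Lahore: 207 lies in 101–360, so I_lo=101, I_hi=150, C_lo=101, C_hi=360.
(150−101)/(360−101) × (207−101) + 101 = 49/259 × 106 + 101 ≈ 121.05 → 121.
AQIs: Mumbai=449, Los Angeles=58, São Paulo=71, Kathmandu=163, Lahore=121. Sum = 449 + 58 + 71 + 163 + 121 = 862.

862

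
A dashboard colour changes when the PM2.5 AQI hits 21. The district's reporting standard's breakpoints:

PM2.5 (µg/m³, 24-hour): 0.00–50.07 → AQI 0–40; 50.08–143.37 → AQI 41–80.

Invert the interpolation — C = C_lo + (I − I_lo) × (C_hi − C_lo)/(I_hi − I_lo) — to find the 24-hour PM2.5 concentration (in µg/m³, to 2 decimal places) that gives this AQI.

AQI 21 lies in the 0–40 band, which corresponds to 0.00–50.07 µg/m³.
C = 0.00 + (21−0)×(50.07−0.00)/(40−0) = 0.00 + 21×50.07/40 ≈ 26.2868 µg/m³ → 26.29 µg/m³ to 2 dp.

26.29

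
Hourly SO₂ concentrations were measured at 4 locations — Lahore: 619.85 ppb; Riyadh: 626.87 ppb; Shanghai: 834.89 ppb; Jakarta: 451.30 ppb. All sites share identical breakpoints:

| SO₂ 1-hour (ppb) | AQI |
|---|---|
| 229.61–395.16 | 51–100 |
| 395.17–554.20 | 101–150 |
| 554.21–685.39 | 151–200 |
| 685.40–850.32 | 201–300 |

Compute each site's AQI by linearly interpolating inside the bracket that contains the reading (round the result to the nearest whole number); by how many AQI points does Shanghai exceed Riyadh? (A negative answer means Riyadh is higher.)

Lahore 619.85: bracket 554.21–685.39 → index 151–200; slope 49/131.18, offset 65.64.
AQI = 151 + 49/131.18·65.64 ≈ 175.52 ⇒ 176.
Riyadh: 626.87 ∈ [554.21, 685.39] ↔ index [151, 200].
151 + (626.87−554.21)·(200−151)/(685.39−554.21) = 151 + 72.66·49/131.18 ≈ 178.14, so AQI = 178.
Shanghai: row 685.40–850.32 (AQI 201–300). (300−201)·(834.89−685.40)/(850.32−685.40) + 201 = 99·149.49/164.92 + 201 ≈ 290.74 → 291.
Jakarta: 451.30 ∈ [395.17, 554.20] ↔ index [101, 150].
101 + (451.30−395.17)·(150−101)/(554.20−395.17) = 101 + 56.13·49/159.03 ≈ 118.29, so AQI = 118.
AQIs: Lahore=176, Riyadh=178, Shanghai=291, Jakarta=118. Shanghai (291) − Riyadh (178) = 113.

113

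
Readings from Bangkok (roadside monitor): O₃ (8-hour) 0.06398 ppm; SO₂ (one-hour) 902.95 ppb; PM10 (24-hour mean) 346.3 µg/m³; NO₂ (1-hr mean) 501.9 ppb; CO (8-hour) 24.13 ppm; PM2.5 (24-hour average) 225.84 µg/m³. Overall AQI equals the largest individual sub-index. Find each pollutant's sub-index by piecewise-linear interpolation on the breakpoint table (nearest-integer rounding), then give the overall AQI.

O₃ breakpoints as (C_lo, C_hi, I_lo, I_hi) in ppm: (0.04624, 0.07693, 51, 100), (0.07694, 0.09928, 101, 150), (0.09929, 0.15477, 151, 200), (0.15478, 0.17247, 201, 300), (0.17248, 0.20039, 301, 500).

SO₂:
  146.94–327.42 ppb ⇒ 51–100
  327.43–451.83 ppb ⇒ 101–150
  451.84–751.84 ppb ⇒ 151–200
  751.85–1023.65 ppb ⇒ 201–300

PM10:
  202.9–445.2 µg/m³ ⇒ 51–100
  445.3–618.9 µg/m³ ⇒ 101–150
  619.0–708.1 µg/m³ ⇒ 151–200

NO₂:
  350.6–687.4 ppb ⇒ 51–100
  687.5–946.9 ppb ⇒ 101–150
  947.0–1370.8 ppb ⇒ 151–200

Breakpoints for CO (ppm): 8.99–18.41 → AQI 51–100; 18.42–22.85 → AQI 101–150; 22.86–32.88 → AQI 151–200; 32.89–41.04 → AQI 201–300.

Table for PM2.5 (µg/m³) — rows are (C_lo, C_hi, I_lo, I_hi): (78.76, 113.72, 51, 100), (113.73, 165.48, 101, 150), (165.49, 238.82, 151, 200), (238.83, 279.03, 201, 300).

256

O₃: 0.06398 ∈ [0.04624, 0.07693] ↔ index [51, 100].
51 + (0.06398−0.04624)·(100−51)/(0.07693−0.04624) = 51 + 0.01774·49/0.03069 ≈ 79.32, so AQI = 79.
SO₂: row 751.85–1023.65 (AQI 201–300). (300−201)·(902.95−751.85)/(1023.65−751.85) + 201 = 99·151.10/271.80 + 201 ≈ 256.04 → 256.
PM10 346.3: bracket 202.9–445.2 → index 51–100; slope 49/242.3, offset 143.4.
AQI = 51 + 49/242.3·143.4 ≈ 80.00 ⇒ 80.
NO₂: row 350.6–687.4 (AQI 51–100). (100−51)·(501.9−350.6)/(687.4−350.6) + 51 = 49·151.3/336.8 + 51 ≈ 73.01 → 73.
CO: 24.13 ∈ [22.86, 32.88] ↔ index [151, 200].
151 + (24.13−22.86)·(200−151)/(32.88−22.86) = 151 + 1.27·49/10.02 ≈ 157.21, so AQI = 157.
PM2.5: 225.84 ∈ [165.49, 238.82] ↔ index [151, 200].
151 + (225.84−165.49)·(200−151)/(238.82−165.49) = 151 + 60.35·49/73.33 ≈ 191.33, so AQI = 191.
Sub-indices: O₃→79, SO₂→256, PM10→80, NO₂→73, CO→157, PM2.5→191. Overall AQI = max = 256; dominant pollutant is SO₂.
AQI 256: Very Unhealthy.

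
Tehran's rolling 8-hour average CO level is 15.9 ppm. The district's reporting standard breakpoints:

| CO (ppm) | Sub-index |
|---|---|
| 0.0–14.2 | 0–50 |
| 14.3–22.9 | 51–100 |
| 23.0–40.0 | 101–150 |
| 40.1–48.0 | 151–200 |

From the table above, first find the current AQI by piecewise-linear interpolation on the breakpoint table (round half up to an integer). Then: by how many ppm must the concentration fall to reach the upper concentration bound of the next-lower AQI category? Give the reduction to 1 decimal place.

1.7

CO: row 14.3–22.9 (AQI 51–100). (100−51)·(15.9−14.3)/(22.9−14.3) + 51 = 49·1.6/8.6 + 51 ≈ 60.12 → 60.
Current AQI 60 is in the Moderate range (51–100). The next-lower category tops out at AQI 50, whose upper concentration bound is 14.2 ppm.
Reduction needed = 15.9 − 14.2 = 1.7 ppm.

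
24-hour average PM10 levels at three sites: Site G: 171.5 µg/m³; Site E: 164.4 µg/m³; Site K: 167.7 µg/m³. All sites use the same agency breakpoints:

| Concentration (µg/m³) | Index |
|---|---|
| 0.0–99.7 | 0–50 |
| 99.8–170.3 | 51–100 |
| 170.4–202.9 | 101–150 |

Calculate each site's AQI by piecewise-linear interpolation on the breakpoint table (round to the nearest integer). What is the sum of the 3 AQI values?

297

Site G: 171.5 lies in 170.4–202.9, so I_lo=101, I_hi=150, C_lo=170.4, C_hi=202.9.
(150−101)/(202.9−170.4) × (171.5−170.4) + 101 = 49/32.5 × 1.1 + 101 ≈ 102.66 → 103.
Site E 164.4: bracket 99.8–170.3 → index 51–100; slope 49/70.5, offset 64.6.
AQI = 51 + 49/70.5·64.6 ≈ 95.90 ⇒ 96.
Site K: 167.7 lies in 99.8–170.3, so I_lo=51, I_hi=100, C_lo=99.8, C_hi=170.3.
(100−51)/(170.3−99.8) × (167.7−99.8) + 51 = 49/70.5 × 67.9 + 51 ≈ 98.19 → 98.
AQIs: Site G=103, Site E=96, Site K=98. Sum = 103 + 96 + 98 = 297.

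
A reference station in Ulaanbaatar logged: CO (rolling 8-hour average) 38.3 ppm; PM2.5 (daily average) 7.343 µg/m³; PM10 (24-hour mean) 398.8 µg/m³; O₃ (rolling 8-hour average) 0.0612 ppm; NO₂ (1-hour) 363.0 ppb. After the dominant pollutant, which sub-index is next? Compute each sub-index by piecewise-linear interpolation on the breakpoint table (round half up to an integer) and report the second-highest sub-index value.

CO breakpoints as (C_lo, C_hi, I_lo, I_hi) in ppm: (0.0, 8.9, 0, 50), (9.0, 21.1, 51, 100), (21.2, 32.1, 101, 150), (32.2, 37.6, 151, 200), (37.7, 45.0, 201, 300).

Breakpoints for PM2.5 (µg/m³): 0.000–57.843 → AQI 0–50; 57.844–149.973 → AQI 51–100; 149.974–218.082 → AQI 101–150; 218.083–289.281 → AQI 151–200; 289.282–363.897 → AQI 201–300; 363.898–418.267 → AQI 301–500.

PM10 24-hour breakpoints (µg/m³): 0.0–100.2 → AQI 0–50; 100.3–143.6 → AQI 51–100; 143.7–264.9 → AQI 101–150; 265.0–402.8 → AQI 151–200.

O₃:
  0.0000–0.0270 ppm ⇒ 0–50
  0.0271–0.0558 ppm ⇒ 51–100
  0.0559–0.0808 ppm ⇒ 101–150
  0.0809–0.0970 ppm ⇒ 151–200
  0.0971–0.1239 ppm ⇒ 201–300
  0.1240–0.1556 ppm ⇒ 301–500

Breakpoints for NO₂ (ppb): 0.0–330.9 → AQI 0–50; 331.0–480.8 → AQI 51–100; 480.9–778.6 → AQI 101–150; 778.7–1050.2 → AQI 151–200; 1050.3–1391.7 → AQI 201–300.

199

CO: 38.3 ∈ [37.7, 45.0] ↔ index [201, 300].
201 + (38.3−37.7)·(300−201)/(45.0−37.7) = 201 + 0.6·99/7.3 ≈ 209.14, so AQI = 209.
PM2.5: 7.343 ∈ [0.000, 57.843] ↔ index [0, 50].
0 + (7.343−0.000)·(50−0)/(57.843−0.000) = 0 + 7.343·50/57.843 ≈ 6.35, so AQI = 6.
PM10: 398.8 lies in 265.0–402.8, so I_lo=151, I_hi=200, C_lo=265.0, C_hi=402.8.
(200−151)/(402.8−265.0) × (398.8−265.0) + 151 = 49/137.8 × 133.8 + 151 ≈ 198.58 → 199.
O₃: row 0.0559–0.0808 (AQI 101–150). (150−101)·(0.0612−0.0559)/(0.0808−0.0559) + 101 = 49·0.0053/0.0249 + 101 ≈ 111.43 → 111.
NO₂: 363.0 lies in 331.0–480.8, so I_lo=51, I_hi=100, C_lo=331.0, C_hi=480.8.
(100−51)/(480.8−331.0) × (363.0−331.0) + 51 = 49/149.8 × 32.0 + 51 ≈ 61.47 → 61.
Sub-indices: CO→209, PM2.5→6, PM10→199, O₃→111, NO₂→61. Ranked high→low: 209, 199, 111, 61, 6. Second-highest sub-index = 199.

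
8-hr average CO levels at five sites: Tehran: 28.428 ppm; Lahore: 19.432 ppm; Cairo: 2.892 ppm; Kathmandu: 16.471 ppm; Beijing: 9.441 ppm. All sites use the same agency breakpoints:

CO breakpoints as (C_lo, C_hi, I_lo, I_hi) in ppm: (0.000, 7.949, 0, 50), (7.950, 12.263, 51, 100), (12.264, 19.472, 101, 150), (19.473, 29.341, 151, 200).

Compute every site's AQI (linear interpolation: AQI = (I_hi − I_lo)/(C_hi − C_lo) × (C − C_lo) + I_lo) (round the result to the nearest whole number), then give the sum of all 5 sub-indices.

Tehran: row 19.473–29.341 (AQI 151–200). (200−151)·(28.428−19.473)/(29.341−19.473) + 151 = 49·8.955/9.868 + 151 ≈ 195.47 → 195.
Lahore: 19.432 ∈ [12.264, 19.472] ↔ index [101, 150].
101 + (19.432−12.264)·(150−101)/(19.472−12.264) = 101 + 7.168·49/7.208 ≈ 149.73, so AQI = 150.
Cairo: 2.892 ∈ [0.000, 7.949] ↔ index [0, 50].
0 + (2.892−0.000)·(50−0)/(7.949−0.000) = 0 + 2.892·50/7.949 ≈ 18.19, so AQI = 18.
Kathmandu: 16.471 ∈ [12.264, 19.472] ↔ index [101, 150].
101 + (16.471−12.264)·(150−101)/(19.472−12.264) = 101 + 4.207·49/7.208 ≈ 129.60, so AQI = 130.
Beijing 9.441: bracket 7.950–12.263 → index 51–100; slope 49/4.313, offset 1.491.
AQI = 51 + 49/4.313·1.491 ≈ 67.94 ⇒ 68.
AQIs: Tehran=195, Lahore=150, Cairo=18, Kathmandu=130, Beijing=68. Sum = 195 + 150 + 18 + 130 + 68 = 561.

561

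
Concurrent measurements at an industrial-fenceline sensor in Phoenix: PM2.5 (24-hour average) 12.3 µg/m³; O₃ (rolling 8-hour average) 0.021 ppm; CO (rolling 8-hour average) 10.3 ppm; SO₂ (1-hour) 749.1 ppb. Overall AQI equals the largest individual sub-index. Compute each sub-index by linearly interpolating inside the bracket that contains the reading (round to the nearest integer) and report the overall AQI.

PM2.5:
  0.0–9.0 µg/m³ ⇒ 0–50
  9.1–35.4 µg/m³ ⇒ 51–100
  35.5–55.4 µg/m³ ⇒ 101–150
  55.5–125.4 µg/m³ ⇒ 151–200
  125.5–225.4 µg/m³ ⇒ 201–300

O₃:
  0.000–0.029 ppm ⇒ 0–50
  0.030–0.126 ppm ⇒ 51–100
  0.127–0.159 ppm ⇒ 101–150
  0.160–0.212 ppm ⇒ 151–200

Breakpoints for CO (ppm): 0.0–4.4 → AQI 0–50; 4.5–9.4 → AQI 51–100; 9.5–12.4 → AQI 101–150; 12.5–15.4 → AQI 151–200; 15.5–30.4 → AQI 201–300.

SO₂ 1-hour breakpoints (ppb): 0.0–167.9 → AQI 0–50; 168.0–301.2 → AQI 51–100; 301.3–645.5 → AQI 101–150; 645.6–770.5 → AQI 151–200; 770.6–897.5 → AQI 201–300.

PM2.5: row 9.1–35.4 (AQI 51–100). (100−51)·(12.3−9.1)/(35.4−9.1) + 51 = 49·3.2/26.3 + 51 ≈ 56.96 → 57.
O₃: 0.021 ∈ [0.000, 0.029] ↔ index [0, 50].
0 + (0.021−0.000)·(50−0)/(0.029−0.000) = 0 + 0.021·50/0.029 ≈ 36.21, so AQI = 36.
CO: row 9.5–12.4 (AQI 101–150). (150−101)·(10.3−9.5)/(12.4−9.5) + 101 = 49·0.8/2.9 + 101 ≈ 114.52 → 115.
SO₂: row 645.6–770.5 (AQI 151–200). (200−151)·(749.1−645.6)/(770.5−645.6) + 151 = 49·103.5/124.9 + 151 ≈ 191.60 → 192.
Sub-indices: PM2.5→57, O₃→36, CO→115, SO₂→192. Overall AQI = max = 192; dominant pollutant is SO₂.

192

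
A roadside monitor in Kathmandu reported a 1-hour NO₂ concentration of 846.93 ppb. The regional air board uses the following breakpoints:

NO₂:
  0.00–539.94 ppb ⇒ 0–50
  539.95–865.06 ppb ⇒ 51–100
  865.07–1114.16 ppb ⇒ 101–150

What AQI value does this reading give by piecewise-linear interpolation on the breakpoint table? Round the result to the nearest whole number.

97

NO₂: 846.93 ∈ [539.95, 865.06] ↔ index [51, 100].
51 + (846.93−539.95)·(100−51)/(865.06−539.95) = 51 + 306.98·49/325.11 ≈ 97.27, so AQI = 97.
AQI 97 falls in the Moderate category.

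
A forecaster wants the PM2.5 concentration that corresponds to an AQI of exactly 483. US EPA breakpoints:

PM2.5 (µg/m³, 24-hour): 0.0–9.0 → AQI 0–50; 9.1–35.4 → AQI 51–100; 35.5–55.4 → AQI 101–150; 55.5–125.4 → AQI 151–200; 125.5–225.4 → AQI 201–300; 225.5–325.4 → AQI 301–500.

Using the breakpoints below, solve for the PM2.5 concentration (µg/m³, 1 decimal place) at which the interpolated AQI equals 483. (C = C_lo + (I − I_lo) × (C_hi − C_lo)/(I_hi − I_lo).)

AQI 483 lies in the 301–500 band, which corresponds to 225.5–325.4 µg/m³.
C = 225.5 + (483−301)×(325.4−225.5)/(500−301) = 225.5 + 182×99.9/199 ≈ 316.866 µg/m³ → 316.9 µg/m³ to 1 dp.

316.9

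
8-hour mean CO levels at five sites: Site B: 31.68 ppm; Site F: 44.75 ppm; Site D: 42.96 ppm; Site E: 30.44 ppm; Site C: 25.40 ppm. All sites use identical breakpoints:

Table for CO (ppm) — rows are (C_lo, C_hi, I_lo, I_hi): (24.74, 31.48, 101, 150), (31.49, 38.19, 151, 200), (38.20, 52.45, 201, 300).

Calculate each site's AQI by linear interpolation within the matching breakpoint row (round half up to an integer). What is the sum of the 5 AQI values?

881

Site B: 31.68 lies in 31.49–38.19, so I_lo=151, I_hi=200, C_lo=31.49, C_hi=38.19.
(200−151)/(38.19−31.49) × (31.68−31.49) + 151 = 49/6.70 × 0.19 + 151 ≈ 152.39 → 152.
Site F: 44.75 ∈ [38.20, 52.45] ↔ index [201, 300].
201 + (44.75−38.20)·(300−201)/(52.45−38.20) = 201 + 6.55·99/14.25 ≈ 246.51, so AQI = 247.
Site D 42.96: bracket 38.20–52.45 → index 201–300; slope 99/14.25, offset 4.76.
AQI = 201 + 99/14.25·4.76 ≈ 234.07 ⇒ 234.
Site E: 30.44 ∈ [24.74, 31.48] ↔ index [101, 150].
101 + (30.44−24.74)·(150−101)/(31.48−24.74) = 101 + 5.70·49/6.74 ≈ 142.44, so AQI = 142.
Site C 25.40: bracket 24.74–31.48 → index 101–150; slope 49/6.74, offset 0.66.
AQI = 101 + 49/6.74·0.66 ≈ 105.80 ⇒ 106.
AQIs: Site B=152, Site F=247, Site D=234, Site E=142, Site C=106. Sum = 152 + 247 + 234 + 142 + 106 = 881.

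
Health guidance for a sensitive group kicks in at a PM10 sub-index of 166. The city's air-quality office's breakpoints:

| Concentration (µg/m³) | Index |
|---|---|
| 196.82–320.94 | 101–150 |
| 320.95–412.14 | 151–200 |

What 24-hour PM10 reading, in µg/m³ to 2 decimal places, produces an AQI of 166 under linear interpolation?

AQI 166 lies in the 151–200 band, which corresponds to 320.95–412.14 µg/m³.
C = 320.95 + (166−151)×(412.14−320.95)/(200−151) = 320.95 + 15×91.19/49 ≈ 348.8653 µg/m³ → 348.87 µg/m³ to 2 dp.

348.87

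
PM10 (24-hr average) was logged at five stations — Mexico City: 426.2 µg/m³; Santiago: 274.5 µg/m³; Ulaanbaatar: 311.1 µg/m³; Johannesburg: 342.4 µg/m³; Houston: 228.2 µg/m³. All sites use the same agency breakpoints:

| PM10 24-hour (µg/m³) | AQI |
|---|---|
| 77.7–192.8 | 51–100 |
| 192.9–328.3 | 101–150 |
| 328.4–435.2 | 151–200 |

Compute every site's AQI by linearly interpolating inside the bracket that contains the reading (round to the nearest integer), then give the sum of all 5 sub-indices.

Mexico City: row 328.4–435.2 (AQI 151–200). (200−151)·(426.2−328.4)/(435.2−328.4) + 151 = 49·97.8/106.8 + 151 ≈ 195.87 → 196.
Santiago: 274.5 lies in 192.9–328.3, so I_lo=101, I_hi=150, C_lo=192.9, C_hi=328.3.
(150−101)/(328.3−192.9) × (274.5−192.9) + 101 = 49/135.4 × 81.6 + 101 ≈ 130.53 → 131.
Ulaanbaatar: 311.1 lies in 192.9–328.3, so I_lo=101, I_hi=150, C_lo=192.9, C_hi=328.3.
(150−101)/(328.3−192.9) × (311.1−192.9) + 101 = 49/135.4 × 118.2 + 101 ≈ 143.78 → 144.
Johannesburg 342.4: bracket 328.4–435.2 → index 151–200; slope 49/106.8, offset 14.0.
AQI = 151 + 49/106.8·14.0 ≈ 157.42 ⇒ 157.
Houston: row 192.9–328.3 (AQI 101–150). (150−101)·(228.2−192.9)/(328.3−192.9) + 101 = 49·35.3/135.4 + 101 ≈ 113.77 → 114.
AQIs: Mexico City=196, Santiago=131, Ulaanbaatar=144, Johannesburg=157, Houston=114. Sum = 196 + 131 + 144 + 157 + 114 = 742.

742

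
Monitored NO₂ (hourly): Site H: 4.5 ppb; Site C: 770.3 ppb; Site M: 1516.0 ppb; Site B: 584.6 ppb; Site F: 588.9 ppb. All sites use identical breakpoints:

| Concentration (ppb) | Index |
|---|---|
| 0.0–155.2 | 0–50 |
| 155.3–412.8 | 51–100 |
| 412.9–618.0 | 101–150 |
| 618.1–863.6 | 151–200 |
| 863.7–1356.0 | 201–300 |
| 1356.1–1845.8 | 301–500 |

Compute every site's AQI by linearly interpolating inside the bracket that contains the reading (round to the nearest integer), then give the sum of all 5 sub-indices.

833

Site H: 4.5 lies in 0.0–155.2, so I_lo=0, I_hi=50, C_lo=0.0, C_hi=155.2.
(50−0)/(155.2−0.0) × (4.5−0.0) + 0 = 50/155.2 × 4.5 + 0 ≈ 1.45 → 1.
Site C: 770.3 ∈ [618.1, 863.6] ↔ index [151, 200].
151 + (770.3−618.1)·(200−151)/(863.6−618.1) = 151 + 152.2·49/245.5 ≈ 181.38, so AQI = 181.
Site M: row 1356.1–1845.8 (AQI 301–500). (500−301)·(1516.0−1356.1)/(1845.8−1356.1) + 301 = 199·159.9/489.7 + 301 ≈ 365.98 → 366.
Site B: 584.6 lies in 412.9–618.0, so I_lo=101, I_hi=150, C_lo=412.9, C_hi=618.0.
(150−101)/(618.0−412.9) × (584.6−412.9) + 101 = 49/205.1 × 171.7 + 101 ≈ 142.02 → 142.
Site F: 588.9 ∈ [412.9, 618.0] ↔ index [101, 150].
101 + (588.9−412.9)·(150−101)/(618.0−412.9) = 101 + 176.0·49/205.1 ≈ 143.05, so AQI = 143.
AQIs: Site H=1, Site C=181, Site M=366, Site B=142, Site F=143. Sum = 1 + 181 + 366 + 142 + 143 = 833.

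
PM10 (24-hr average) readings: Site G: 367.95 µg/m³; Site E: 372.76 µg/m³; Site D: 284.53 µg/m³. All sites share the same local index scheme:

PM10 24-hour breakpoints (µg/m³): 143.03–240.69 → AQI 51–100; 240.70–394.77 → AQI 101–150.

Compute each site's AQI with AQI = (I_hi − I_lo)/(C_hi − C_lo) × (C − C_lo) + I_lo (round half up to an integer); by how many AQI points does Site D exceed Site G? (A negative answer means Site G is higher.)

Site G: 367.95 ∈ [240.70, 394.77] ↔ index [101, 150].
101 + (367.95−240.70)·(150−101)/(394.77−240.70) = 101 + 127.25·49/154.07 ≈ 141.47, so AQI = 141.
Site E: row 240.70–394.77 (AQI 101–150). (150−101)·(372.76−240.70)/(394.77−240.70) + 101 = 49·132.06/154.07 + 101 ≈ 143.00 → 143.
Site D 284.53: bracket 240.70–394.77 → index 101–150; slope 49/154.07, offset 43.83.
AQI = 101 + 49/154.07·43.83 ≈ 114.94 ⇒ 115.
AQIs: Site G=141, Site E=143, Site D=115. Site D (115) − Site G (141) = -26.

-26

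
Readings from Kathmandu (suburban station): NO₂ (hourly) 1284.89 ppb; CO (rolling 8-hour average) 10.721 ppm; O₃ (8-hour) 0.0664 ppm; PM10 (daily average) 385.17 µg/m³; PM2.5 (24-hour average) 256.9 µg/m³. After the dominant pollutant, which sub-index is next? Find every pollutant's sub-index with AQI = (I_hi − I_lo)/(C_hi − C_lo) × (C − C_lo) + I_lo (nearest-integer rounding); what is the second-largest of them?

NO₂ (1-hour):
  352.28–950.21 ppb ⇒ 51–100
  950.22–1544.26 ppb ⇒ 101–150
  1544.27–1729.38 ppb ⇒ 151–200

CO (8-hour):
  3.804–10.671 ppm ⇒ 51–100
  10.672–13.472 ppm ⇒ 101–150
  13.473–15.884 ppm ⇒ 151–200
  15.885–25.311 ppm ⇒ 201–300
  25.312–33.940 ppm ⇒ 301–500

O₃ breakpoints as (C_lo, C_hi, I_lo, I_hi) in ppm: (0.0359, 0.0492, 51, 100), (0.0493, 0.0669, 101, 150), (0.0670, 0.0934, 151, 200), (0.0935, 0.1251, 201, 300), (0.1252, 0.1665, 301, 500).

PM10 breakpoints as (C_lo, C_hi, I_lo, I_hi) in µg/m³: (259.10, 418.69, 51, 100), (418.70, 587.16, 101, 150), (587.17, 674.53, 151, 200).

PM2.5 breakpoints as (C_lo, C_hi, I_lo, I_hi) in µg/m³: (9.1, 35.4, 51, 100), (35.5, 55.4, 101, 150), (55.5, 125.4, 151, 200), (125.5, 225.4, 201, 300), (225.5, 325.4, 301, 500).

NO₂ 1284.89: bracket 950.22–1544.26 → index 101–150; slope 49/594.04, offset 334.67.
AQI = 101 + 49/594.04·334.67 ≈ 128.61 ⇒ 129.
CO: row 10.672–13.472 (AQI 101–150). (150−101)·(10.721−10.672)/(13.472−10.672) + 101 = 49·0.049/2.800 + 101 ≈ 101.86 → 102.
O₃ 0.0664: bracket 0.0493–0.0669 → index 101–150; slope 49/0.0176, offset 0.0171.
AQI = 101 + 49/0.0176·0.0171 ≈ 148.61 ⇒ 149.
PM10: 385.17 lies in 259.10–418.69, so I_lo=51, I_hi=100, C_lo=259.10, C_hi=418.69.
(100−51)/(418.69−259.10) × (385.17−259.10) + 51 = 49/159.59 × 126.07 + 51 ≈ 89.71 → 90.
PM2.5: 256.9 ∈ [225.5, 325.4] ↔ index [301, 500].
301 + (256.9−225.5)·(500−301)/(325.4−225.5) = 301 + 31.4·199/99.9 ≈ 363.55, so AQI = 364.
Sub-indices: NO₂→129, CO→102, O₃→149, PM10→90, PM2.5→364. Ranked high→low: 364, 149, 129, 102, 90. Second-highest sub-index = 149.

149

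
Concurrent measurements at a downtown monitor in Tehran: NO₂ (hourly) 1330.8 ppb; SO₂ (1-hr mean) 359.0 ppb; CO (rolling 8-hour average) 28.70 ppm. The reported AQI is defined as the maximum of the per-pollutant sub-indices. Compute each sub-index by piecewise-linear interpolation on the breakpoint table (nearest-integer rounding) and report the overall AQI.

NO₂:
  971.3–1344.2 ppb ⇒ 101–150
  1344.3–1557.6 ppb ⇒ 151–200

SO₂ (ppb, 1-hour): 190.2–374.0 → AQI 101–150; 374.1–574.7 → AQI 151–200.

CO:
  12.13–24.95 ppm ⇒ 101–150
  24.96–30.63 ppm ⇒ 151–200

NO₂: 1330.8 lies in 971.3–1344.2, so I_lo=101, I_hi=150, C_lo=971.3, C_hi=1344.2.
(150−101)/(1344.2−971.3) × (1330.8−971.3) + 101 = 49/372.9 × 359.5 + 101 ≈ 148.24 → 148.
SO₂: row 190.2–374.0 (AQI 101–150). (150−101)·(359.0−190.2)/(374.0−190.2) + 101 = 49·168.8/183.8 + 101 ≈ 146.00 → 146.
CO: 28.70 ∈ [24.96, 30.63] ↔ index [151, 200].
151 + (28.70−24.96)·(200−151)/(30.63−24.96) = 151 + 3.74·49/5.67 ≈ 183.32, so AQI = 183.
Sub-indices: NO₂→148, SO₂→146, CO→183. Overall AQI = max = 183; dominant pollutant is CO.
AQI 183: Unhealthy.

183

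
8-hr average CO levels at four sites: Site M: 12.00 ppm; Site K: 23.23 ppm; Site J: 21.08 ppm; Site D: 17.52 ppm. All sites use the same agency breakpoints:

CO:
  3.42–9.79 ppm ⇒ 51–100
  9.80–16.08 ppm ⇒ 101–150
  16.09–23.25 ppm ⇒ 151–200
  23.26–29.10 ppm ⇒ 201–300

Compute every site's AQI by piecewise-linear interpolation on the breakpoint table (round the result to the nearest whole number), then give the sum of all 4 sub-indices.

664

Site M: 12.00 lies in 9.80–16.08, so I_lo=101, I_hi=150, C_lo=9.80, C_hi=16.08.
(150−101)/(16.08−9.80) × (12.00−9.80) + 101 = 49/6.28 × 2.20 + 101 ≈ 118.17 → 118.
Site K 23.23: bracket 16.09–23.25 → index 151–200; slope 49/7.16, offset 7.14.
AQI = 151 + 49/7.16·7.14 ≈ 199.86 ⇒ 200.
Site J: 21.08 lies in 16.09–23.25, so I_lo=151, I_hi=200, C_lo=16.09, C_hi=23.25.
(200−151)/(23.25−16.09) × (21.08−16.09) + 151 = 49/7.16 × 4.99 + 151 ≈ 185.15 → 185.
Site D: 17.52 lies in 16.09–23.25, so I_lo=151, I_hi=200, C_lo=16.09, C_hi=23.25.
(200−151)/(23.25−16.09) × (17.52−16.09) + 151 = 49/7.16 × 1.43 + 151 ≈ 160.79 → 161.
AQIs: Site M=118, Site K=200, Site J=185, Site D=161. Sum = 118 + 200 + 185 + 161 = 664.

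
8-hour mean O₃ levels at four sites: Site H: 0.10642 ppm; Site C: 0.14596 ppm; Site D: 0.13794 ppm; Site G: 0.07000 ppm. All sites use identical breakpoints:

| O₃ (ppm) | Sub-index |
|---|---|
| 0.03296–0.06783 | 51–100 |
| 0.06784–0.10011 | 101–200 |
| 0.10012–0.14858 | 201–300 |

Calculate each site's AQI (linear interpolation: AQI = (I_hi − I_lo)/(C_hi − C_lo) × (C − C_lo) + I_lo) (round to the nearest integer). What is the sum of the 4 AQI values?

Site H: row 0.10012–0.14858 (AQI 201–300). (300−201)·(0.10642−0.10012)/(0.14858−0.10012) + 201 = 99·0.00630/0.04846 + 201 ≈ 213.87 → 214.
Site C: 0.14596 lies in 0.10012–0.14858, so I_lo=201, I_hi=300, C_lo=0.10012, C_hi=0.14858.
(300−201)/(0.14858−0.10012) × (0.14596−0.10012) + 201 = 99/0.04846 × 0.04584 + 201 ≈ 294.65 → 295.
Site D: row 0.10012–0.14858 (AQI 201–300). (300−201)·(0.13794−0.10012)/(0.14858−0.10012) + 201 = 99·0.03782/0.04846 + 201 ≈ 278.26 → 278.
Site G: 0.07000 lies in 0.06784–0.10011, so I_lo=101, I_hi=200, C_lo=0.06784, C_hi=0.10011.
(200−101)/(0.10011−0.06784) × (0.07000−0.06784) + 101 = 99/0.03227 × 0.00216 + 101 ≈ 107.63 → 108.
AQIs: Site H=214, Site C=295, Site D=278, Site G=108. Sum = 214 + 295 + 278 + 108 = 895.

895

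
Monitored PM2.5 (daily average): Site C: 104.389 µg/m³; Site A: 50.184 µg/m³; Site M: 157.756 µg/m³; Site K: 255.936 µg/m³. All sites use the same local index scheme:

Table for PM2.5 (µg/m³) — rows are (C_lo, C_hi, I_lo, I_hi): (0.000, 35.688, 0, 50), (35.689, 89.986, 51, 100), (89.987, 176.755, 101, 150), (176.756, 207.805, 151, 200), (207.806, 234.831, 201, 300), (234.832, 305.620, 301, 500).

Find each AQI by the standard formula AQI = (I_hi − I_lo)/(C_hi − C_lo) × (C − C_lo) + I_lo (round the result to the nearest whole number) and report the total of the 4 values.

Site C: 104.389 ∈ [89.987, 176.755] ↔ index [101, 150].
101 + (104.389−89.987)·(150−101)/(176.755−89.987) = 101 + 14.402·49/86.768 ≈ 109.13, so AQI = 109.
Site A: 50.184 lies in 35.689–89.986, so I_lo=51, I_hi=100, C_lo=35.689, C_hi=89.986.
(100−51)/(89.986−35.689) × (50.184−35.689) + 51 = 49/54.297 × 14.495 + 51 ≈ 64.08 → 64.
Site M 157.756: bracket 89.987–176.755 → index 101–150; slope 49/86.768, offset 67.769.
AQI = 101 + 49/86.768·67.769 ≈ 139.27 ⇒ 139.
Site K: 255.936 ∈ [234.832, 305.620] ↔ index [301, 500].
301 + (255.936−234.832)·(500−301)/(305.620−234.832) = 301 + 21.104·199/70.788 ≈ 360.33, so AQI = 360.
AQIs: Site C=109, Site A=64, Site M=139, Site K=360. Sum = 109 + 64 + 139 + 360 = 672.

672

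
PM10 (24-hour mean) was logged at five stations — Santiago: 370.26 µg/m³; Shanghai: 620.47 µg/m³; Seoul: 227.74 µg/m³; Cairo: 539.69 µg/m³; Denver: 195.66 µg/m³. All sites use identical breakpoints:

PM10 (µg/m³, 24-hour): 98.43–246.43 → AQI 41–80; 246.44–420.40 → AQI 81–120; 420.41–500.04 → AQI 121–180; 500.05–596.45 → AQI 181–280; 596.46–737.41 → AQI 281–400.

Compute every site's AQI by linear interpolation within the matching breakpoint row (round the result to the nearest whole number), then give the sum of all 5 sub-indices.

774

Santiago: row 246.44–420.40 (AQI 81–120). (120−81)·(370.26−246.44)/(420.40−246.44) + 81 = 39·123.82/173.96 + 81 ≈ 108.76 → 109.
Shanghai: 620.47 ∈ [596.46, 737.41] ↔ index [281, 400].
281 + (620.47−596.46)·(400−281)/(737.41−596.46) = 281 + 24.01·119/140.95 ≈ 301.27, so AQI = 301.
Seoul: 227.74 ∈ [98.43, 246.43] ↔ index [41, 80].
41 + (227.74−98.43)·(80−41)/(246.43−98.43) = 41 + 129.31·39/148.00 ≈ 75.07, so AQI = 75.
Cairo 539.69: bracket 500.05–596.45 → index 181–280; slope 99/96.40, offset 39.64.
AQI = 181 + 99/96.40·39.64 ≈ 221.71 ⇒ 222.
Denver: row 98.43–246.43 (AQI 41–80). (80−41)·(195.66−98.43)/(246.43−98.43) + 41 = 39·97.23/148.00 + 41 ≈ 66.62 → 67.
AQIs: Santiago=109, Shanghai=301, Seoul=75, Cairo=222, Denver=67. Sum = 109 + 301 + 75 + 222 + 67 = 774.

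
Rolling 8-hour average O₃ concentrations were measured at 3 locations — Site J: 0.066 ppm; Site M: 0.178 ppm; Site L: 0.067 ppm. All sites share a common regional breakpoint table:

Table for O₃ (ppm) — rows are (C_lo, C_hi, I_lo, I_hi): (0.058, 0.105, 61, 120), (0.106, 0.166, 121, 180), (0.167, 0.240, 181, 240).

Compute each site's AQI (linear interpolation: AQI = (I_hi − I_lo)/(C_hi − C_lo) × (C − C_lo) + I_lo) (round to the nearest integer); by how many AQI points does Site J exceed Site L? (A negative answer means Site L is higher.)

-1

Site J: 0.066 ∈ [0.058, 0.105] ↔ index [61, 120].
61 + (0.066−0.058)·(120−61)/(0.105−0.058) = 61 + 0.008·59/0.047 ≈ 71.04, so AQI = 71.
Site M: 0.178 ∈ [0.167, 0.240] ↔ index [181, 240].
181 + (0.178−0.167)·(240−181)/(0.240−0.167) = 181 + 0.011·59/0.073 ≈ 189.89, so AQI = 190.
Site L: 0.067 lies in 0.058–0.105, so I_lo=61, I_hi=120, C_lo=0.058, C_hi=0.105.
(120−61)/(0.105−0.058) × (0.067−0.058) + 61 = 59/0.047 × 0.009 + 61 ≈ 72.30 → 72.
AQIs: Site J=71, Site M=190, Site L=72. Site J (71) − Site L (72) = -1.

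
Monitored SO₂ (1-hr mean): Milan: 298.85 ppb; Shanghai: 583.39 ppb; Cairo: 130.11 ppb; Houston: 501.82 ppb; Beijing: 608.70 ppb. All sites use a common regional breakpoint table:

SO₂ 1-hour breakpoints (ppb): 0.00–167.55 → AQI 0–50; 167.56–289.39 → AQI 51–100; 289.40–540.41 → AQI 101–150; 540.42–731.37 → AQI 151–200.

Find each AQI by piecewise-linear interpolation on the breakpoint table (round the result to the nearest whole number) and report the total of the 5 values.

Milan: row 289.40–540.41 (AQI 101–150). (150−101)·(298.85−289.40)/(540.41−289.40) + 101 = 49·9.45/251.01 + 101 ≈ 102.84 → 103.
Shanghai: 583.39 ∈ [540.42, 731.37] ↔ index [151, 200].
151 + (583.39−540.42)·(200−151)/(731.37−540.42) = 151 + 42.97·49/190.95 ≈ 162.03, so AQI = 162.
Cairo: 130.11 lies in 0.00–167.55, so I_lo=0, I_hi=50, C_lo=0.00, C_hi=167.55.
(50−0)/(167.55−0.00) × (130.11−0.00) + 0 = 50/167.55 × 130.11 + 0 ≈ 38.83 → 39.
Houston: 501.82 lies in 289.40–540.41, so I_lo=101, I_hi=150, C_lo=289.40, C_hi=540.41.
(150−101)/(540.41−289.40) × (501.82−289.40) + 101 = 49/251.01 × 212.42 + 101 ≈ 142.47 → 142.
Beijing: 608.70 ∈ [540.42, 731.37] ↔ index [151, 200].
151 + (608.70−540.42)·(200−151)/(731.37−540.42) = 151 + 68.28·49/190.95 ≈ 168.52, so AQI = 169.
AQIs: Milan=103, Shanghai=162, Cairo=39, Houston=142, Beijing=169. Sum = 103 + 162 + 39 + 142 + 169 = 615.

615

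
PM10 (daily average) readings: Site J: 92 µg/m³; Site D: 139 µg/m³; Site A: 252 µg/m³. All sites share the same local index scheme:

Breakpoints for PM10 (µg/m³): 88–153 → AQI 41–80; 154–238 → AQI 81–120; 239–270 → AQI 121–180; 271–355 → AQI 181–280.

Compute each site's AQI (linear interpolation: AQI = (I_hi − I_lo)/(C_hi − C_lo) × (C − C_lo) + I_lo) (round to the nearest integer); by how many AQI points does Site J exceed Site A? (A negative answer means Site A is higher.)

Site J: row 88–153 (AQI 41–80). (80−41)·(92−88)/(153−88) + 41 = 39·4/65 + 41 ≈ 43.40 → 43.
Site D: row 88–153 (AQI 41–80). (80−41)·(139−88)/(153−88) + 41 = 39·51/65 + 41 ≈ 71.60 → 72.
Site A 252: bracket 239–270 → index 121–180; slope 59/31, offset 13.
AQI = 121 + 59/31·13 ≈ 145.74 ⇒ 146.
AQIs: Site J=43, Site D=72, Site A=146. Site J (43) − Site A (146) = -103.

-103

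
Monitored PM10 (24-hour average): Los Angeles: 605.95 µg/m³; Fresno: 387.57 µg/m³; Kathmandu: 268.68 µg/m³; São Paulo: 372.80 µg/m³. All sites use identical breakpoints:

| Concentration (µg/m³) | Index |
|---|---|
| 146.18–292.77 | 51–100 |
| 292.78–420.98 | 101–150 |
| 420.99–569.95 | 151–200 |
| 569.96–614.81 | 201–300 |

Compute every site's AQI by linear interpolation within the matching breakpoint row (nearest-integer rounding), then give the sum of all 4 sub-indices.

Los Angeles 605.95: bracket 569.96–614.81 → index 201–300; slope 99/44.85, offset 35.99.
AQI = 201 + 99/44.85·35.99 ≈ 280.44 ⇒ 280.
Fresno 387.57: bracket 292.78–420.98 → index 101–150; slope 49/128.20, offset 94.79.
AQI = 101 + 49/128.20·94.79 ≈ 137.23 ⇒ 137.
Kathmandu: row 146.18–292.77 (AQI 51–100). (100−51)·(268.68−146.18)/(292.77−146.18) + 51 = 49·122.50/146.59 + 51 ≈ 91.95 → 92.
São Paulo 372.80: bracket 292.78–420.98 → index 101–150; slope 49/128.20, offset 80.02.
AQI = 101 + 49/128.20·80.02 ≈ 131.58 ⇒ 132.
AQIs: Los Angeles=280, Fresno=137, Kathmandu=92, São Paulo=132. Sum = 280 + 137 + 92 + 132 = 641.

641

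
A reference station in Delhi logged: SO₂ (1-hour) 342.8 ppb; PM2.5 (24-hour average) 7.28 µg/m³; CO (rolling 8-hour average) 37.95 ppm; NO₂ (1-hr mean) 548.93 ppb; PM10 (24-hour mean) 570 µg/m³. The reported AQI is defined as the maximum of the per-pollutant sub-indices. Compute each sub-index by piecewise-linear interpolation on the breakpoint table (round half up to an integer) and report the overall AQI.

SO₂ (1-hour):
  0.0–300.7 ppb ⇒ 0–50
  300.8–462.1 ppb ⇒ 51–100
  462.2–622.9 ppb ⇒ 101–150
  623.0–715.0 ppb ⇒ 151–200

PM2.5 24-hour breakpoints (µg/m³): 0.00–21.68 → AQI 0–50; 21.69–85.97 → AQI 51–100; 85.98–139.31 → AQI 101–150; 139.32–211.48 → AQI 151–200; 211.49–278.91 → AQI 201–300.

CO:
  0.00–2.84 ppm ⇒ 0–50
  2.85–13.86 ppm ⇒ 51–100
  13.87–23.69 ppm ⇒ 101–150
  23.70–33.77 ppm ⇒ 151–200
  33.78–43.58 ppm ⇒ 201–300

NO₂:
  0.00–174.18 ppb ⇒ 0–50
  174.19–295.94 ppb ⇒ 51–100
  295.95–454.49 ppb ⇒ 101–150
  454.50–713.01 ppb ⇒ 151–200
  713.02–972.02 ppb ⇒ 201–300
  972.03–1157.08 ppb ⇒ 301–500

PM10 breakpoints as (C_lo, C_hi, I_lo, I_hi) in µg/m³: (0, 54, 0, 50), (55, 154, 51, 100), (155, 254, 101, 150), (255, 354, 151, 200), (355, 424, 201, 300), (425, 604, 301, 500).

SO₂: 342.8 lies in 300.8–462.1, so I_lo=51, I_hi=100, C_lo=300.8, C_hi=462.1.
(100−51)/(462.1−300.8) × (342.8−300.8) + 51 = 49/161.3 × 42.0 + 51 ≈ 63.76 → 64.
PM2.5: 7.28 ∈ [0.00, 21.68] ↔ index [0, 50].
0 + (7.28−0.00)·(50−0)/(21.68−0.00) = 0 + 7.28·50/21.68 ≈ 16.79, so AQI = 17.
CO: 37.95 lies in 33.78–43.58, so I_lo=201, I_hi=300, C_lo=33.78, C_hi=43.58.
(300−201)/(43.58−33.78) × (37.95−33.78) + 201 = 99/9.80 × 4.17 + 201 ≈ 243.13 → 243.
NO₂: 548.93 ∈ [454.50, 713.01] ↔ index [151, 200].
151 + (548.93−454.50)·(200−151)/(713.01−454.50) = 151 + 94.43·49/258.51 ≈ 168.90, so AQI = 169.
PM10: row 425–604 (AQI 301–500). (500−301)·(570−425)/(604−425) + 301 = 199·145/179 + 301 ≈ 462.20 → 462.
Sub-indices: SO₂→64, PM2.5→17, CO→243, NO₂→169, PM10→462. Overall AQI = max = 462; dominant pollutant is PM10.
AQI 462: Hazardous.

462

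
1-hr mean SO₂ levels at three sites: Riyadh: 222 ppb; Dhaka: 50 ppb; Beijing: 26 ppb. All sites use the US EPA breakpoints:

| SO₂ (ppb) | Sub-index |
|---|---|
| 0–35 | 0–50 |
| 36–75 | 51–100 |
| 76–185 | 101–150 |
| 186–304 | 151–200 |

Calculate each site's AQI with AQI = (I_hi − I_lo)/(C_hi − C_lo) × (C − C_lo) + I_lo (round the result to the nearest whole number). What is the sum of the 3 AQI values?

Riyadh: row 186–304 (AQI 151–200). (200−151)·(222−186)/(304−186) + 151 = 49·36/118 + 151 ≈ 165.95 → 166.
Dhaka 50: bracket 36–75 → index 51–100; slope 49/39, offset 14.
AQI = 51 + 49/39·14 ≈ 68.59 ⇒ 69.
Beijing 26: bracket 0–35 → index 0–50; slope 50/35, offset 26.
AQI = 0 + 50/35·26 ≈ 37.14 ⇒ 37.
AQIs: Riyadh=166, Dhaka=69, Beijing=37. Sum = 166 + 69 + 37 = 272.

272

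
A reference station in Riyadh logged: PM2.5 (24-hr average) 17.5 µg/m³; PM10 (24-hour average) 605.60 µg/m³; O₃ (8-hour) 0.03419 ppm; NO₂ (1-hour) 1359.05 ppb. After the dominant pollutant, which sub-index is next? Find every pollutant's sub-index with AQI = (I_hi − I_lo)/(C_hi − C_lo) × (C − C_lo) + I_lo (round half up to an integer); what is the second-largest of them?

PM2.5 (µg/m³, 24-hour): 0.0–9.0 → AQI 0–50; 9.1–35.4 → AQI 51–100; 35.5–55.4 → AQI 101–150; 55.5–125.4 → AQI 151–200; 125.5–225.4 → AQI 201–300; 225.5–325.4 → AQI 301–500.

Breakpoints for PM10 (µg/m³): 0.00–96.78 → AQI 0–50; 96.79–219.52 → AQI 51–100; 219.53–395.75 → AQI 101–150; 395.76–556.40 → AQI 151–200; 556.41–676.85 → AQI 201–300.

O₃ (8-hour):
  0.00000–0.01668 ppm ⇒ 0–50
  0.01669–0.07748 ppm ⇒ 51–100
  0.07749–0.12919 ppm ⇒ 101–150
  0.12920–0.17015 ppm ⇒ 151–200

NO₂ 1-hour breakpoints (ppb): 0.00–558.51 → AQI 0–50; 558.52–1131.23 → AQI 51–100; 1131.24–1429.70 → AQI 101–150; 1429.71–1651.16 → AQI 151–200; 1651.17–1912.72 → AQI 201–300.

138

PM2.5 17.5: bracket 9.1–35.4 → index 51–100; slope 49/26.3, offset 8.4.
AQI = 51 + 49/26.3·8.4 ≈ 66.65 ⇒ 67.
PM10 605.60: bracket 556.41–676.85 → index 201–300; slope 99/120.44, offset 49.19.
AQI = 201 + 99/120.44·49.19 ≈ 241.43 ⇒ 241.
O₃ 0.03419: bracket 0.01669–0.07748 → index 51–100; slope 49/0.06079, offset 0.01750.
AQI = 51 + 49/0.06079·0.01750 ≈ 65.11 ⇒ 65.
NO₂ 1359.05: bracket 1131.24–1429.70 → index 101–150; slope 49/298.46, offset 227.81.
AQI = 101 + 49/298.46·227.81 ≈ 138.40 ⇒ 138.
Sub-indices: PM2.5→67, PM10→241, O₃→65, NO₂→138. Ranked high→low: 241, 138, 67, 65. Second-highest sub-index = 138.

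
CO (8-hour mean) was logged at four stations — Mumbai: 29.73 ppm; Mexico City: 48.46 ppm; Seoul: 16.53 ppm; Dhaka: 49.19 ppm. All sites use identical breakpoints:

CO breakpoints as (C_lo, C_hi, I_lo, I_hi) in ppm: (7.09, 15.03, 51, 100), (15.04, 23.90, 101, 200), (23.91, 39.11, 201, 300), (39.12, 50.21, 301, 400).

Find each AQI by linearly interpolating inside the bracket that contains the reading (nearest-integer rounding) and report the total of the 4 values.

1132

Mumbai: 29.73 lies in 23.91–39.11, so I_lo=201, I_hi=300, C_lo=23.91, C_hi=39.11.
(300−201)/(39.11−23.91) × (29.73−23.91) + 201 = 99/15.20 × 5.82 + 201 ≈ 238.91 → 239.
Mexico City: 48.46 lies in 39.12–50.21, so I_lo=301, I_hi=400, C_lo=39.12, C_hi=50.21.
(400−301)/(50.21−39.12) × (48.46−39.12) + 301 = 99/11.09 × 9.34 + 301 ≈ 384.38 → 384.
Seoul: 16.53 ∈ [15.04, 23.90] ↔ index [101, 200].
101 + (16.53−15.04)·(200−101)/(23.90−15.04) = 101 + 1.49·99/8.86 ≈ 117.65, so AQI = 118.
Dhaka: 49.19 lies in 39.12–50.21, so I_lo=301, I_hi=400, C_lo=39.12, C_hi=50.21.
(400−301)/(50.21−39.12) × (49.19−39.12) + 301 = 99/11.09 × 10.07 + 301 ≈ 390.89 → 391.
AQIs: Mumbai=239, Mexico City=384, Seoul=118, Dhaka=391. Sum = 239 + 384 + 118 + 391 = 1132.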